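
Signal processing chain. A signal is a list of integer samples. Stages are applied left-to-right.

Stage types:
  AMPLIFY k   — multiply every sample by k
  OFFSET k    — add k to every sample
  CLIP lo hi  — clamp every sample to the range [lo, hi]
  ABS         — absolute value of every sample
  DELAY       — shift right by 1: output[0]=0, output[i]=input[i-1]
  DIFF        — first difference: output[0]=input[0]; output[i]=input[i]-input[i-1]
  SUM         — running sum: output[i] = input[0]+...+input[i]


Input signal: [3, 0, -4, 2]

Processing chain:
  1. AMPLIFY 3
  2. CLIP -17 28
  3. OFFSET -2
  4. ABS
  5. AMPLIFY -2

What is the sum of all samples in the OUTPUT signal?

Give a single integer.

Input: [3, 0, -4, 2]
Stage 1 (AMPLIFY 3): 3*3=9, 0*3=0, -4*3=-12, 2*3=6 -> [9, 0, -12, 6]
Stage 2 (CLIP -17 28): clip(9,-17,28)=9, clip(0,-17,28)=0, clip(-12,-17,28)=-12, clip(6,-17,28)=6 -> [9, 0, -12, 6]
Stage 3 (OFFSET -2): 9+-2=7, 0+-2=-2, -12+-2=-14, 6+-2=4 -> [7, -2, -14, 4]
Stage 4 (ABS): |7|=7, |-2|=2, |-14|=14, |4|=4 -> [7, 2, 14, 4]
Stage 5 (AMPLIFY -2): 7*-2=-14, 2*-2=-4, 14*-2=-28, 4*-2=-8 -> [-14, -4, -28, -8]
Output sum: -54

Answer: -54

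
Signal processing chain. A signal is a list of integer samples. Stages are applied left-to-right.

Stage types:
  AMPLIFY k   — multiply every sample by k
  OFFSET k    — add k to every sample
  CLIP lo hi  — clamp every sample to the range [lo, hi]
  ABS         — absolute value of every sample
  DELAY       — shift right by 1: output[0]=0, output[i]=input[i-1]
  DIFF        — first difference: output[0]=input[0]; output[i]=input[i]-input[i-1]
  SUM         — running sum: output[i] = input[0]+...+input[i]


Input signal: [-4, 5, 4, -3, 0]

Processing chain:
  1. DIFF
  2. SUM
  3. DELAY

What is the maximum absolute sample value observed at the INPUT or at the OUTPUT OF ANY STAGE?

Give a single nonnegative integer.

Input: [-4, 5, 4, -3, 0] (max |s|=5)
Stage 1 (DIFF): s[0]=-4, 5--4=9, 4-5=-1, -3-4=-7, 0--3=3 -> [-4, 9, -1, -7, 3] (max |s|=9)
Stage 2 (SUM): sum[0..0]=-4, sum[0..1]=5, sum[0..2]=4, sum[0..3]=-3, sum[0..4]=0 -> [-4, 5, 4, -3, 0] (max |s|=5)
Stage 3 (DELAY): [0, -4, 5, 4, -3] = [0, -4, 5, 4, -3] -> [0, -4, 5, 4, -3] (max |s|=5)
Overall max amplitude: 9

Answer: 9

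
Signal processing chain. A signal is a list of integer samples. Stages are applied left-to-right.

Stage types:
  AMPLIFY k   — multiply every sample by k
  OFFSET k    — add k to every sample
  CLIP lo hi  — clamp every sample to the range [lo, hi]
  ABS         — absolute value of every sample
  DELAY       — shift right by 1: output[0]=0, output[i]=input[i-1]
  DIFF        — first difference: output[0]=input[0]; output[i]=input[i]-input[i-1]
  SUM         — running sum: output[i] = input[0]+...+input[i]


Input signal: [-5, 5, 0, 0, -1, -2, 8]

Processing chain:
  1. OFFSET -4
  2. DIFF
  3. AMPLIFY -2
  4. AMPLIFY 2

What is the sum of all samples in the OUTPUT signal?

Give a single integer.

Input: [-5, 5, 0, 0, -1, -2, 8]
Stage 1 (OFFSET -4): -5+-4=-9, 5+-4=1, 0+-4=-4, 0+-4=-4, -1+-4=-5, -2+-4=-6, 8+-4=4 -> [-9, 1, -4, -4, -5, -6, 4]
Stage 2 (DIFF): s[0]=-9, 1--9=10, -4-1=-5, -4--4=0, -5--4=-1, -6--5=-1, 4--6=10 -> [-9, 10, -5, 0, -1, -1, 10]
Stage 3 (AMPLIFY -2): -9*-2=18, 10*-2=-20, -5*-2=10, 0*-2=0, -1*-2=2, -1*-2=2, 10*-2=-20 -> [18, -20, 10, 0, 2, 2, -20]
Stage 4 (AMPLIFY 2): 18*2=36, -20*2=-40, 10*2=20, 0*2=0, 2*2=4, 2*2=4, -20*2=-40 -> [36, -40, 20, 0, 4, 4, -40]
Output sum: -16

Answer: -16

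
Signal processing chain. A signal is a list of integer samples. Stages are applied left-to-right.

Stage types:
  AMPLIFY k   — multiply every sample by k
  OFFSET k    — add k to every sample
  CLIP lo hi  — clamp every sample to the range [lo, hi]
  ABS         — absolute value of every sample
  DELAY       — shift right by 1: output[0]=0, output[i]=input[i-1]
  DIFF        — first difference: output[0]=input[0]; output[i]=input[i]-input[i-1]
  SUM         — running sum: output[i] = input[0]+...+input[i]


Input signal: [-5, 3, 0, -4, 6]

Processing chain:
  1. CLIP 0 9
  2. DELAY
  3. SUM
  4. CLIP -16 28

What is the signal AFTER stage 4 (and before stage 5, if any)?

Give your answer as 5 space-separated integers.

Answer: 0 0 3 3 3

Derivation:
Input: [-5, 3, 0, -4, 6]
Stage 1 (CLIP 0 9): clip(-5,0,9)=0, clip(3,0,9)=3, clip(0,0,9)=0, clip(-4,0,9)=0, clip(6,0,9)=6 -> [0, 3, 0, 0, 6]
Stage 2 (DELAY): [0, 0, 3, 0, 0] = [0, 0, 3, 0, 0] -> [0, 0, 3, 0, 0]
Stage 3 (SUM): sum[0..0]=0, sum[0..1]=0, sum[0..2]=3, sum[0..3]=3, sum[0..4]=3 -> [0, 0, 3, 3, 3]
Stage 4 (CLIP -16 28): clip(0,-16,28)=0, clip(0,-16,28)=0, clip(3,-16,28)=3, clip(3,-16,28)=3, clip(3,-16,28)=3 -> [0, 0, 3, 3, 3]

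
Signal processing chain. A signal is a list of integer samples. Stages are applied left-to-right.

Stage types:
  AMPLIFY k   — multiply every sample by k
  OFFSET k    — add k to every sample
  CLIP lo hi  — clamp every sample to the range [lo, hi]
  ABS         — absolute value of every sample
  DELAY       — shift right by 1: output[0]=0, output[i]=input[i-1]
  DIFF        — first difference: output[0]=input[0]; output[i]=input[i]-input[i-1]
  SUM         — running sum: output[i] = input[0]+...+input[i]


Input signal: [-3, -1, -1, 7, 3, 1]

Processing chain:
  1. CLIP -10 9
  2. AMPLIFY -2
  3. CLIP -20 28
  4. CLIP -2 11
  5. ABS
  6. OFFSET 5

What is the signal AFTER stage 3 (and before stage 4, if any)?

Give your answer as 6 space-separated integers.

Input: [-3, -1, -1, 7, 3, 1]
Stage 1 (CLIP -10 9): clip(-3,-10,9)=-3, clip(-1,-10,9)=-1, clip(-1,-10,9)=-1, clip(7,-10,9)=7, clip(3,-10,9)=3, clip(1,-10,9)=1 -> [-3, -1, -1, 7, 3, 1]
Stage 2 (AMPLIFY -2): -3*-2=6, -1*-2=2, -1*-2=2, 7*-2=-14, 3*-2=-6, 1*-2=-2 -> [6, 2, 2, -14, -6, -2]
Stage 3 (CLIP -20 28): clip(6,-20,28)=6, clip(2,-20,28)=2, clip(2,-20,28)=2, clip(-14,-20,28)=-14, clip(-6,-20,28)=-6, clip(-2,-20,28)=-2 -> [6, 2, 2, -14, -6, -2]

Answer: 6 2 2 -14 -6 -2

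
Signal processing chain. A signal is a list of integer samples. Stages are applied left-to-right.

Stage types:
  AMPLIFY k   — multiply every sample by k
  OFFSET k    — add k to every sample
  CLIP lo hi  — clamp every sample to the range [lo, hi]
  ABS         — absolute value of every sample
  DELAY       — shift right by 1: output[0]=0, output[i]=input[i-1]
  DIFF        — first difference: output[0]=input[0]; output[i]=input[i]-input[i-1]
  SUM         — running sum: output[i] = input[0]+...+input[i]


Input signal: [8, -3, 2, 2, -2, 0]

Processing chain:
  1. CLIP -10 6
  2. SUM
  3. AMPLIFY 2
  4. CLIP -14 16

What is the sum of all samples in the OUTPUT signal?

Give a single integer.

Input: [8, -3, 2, 2, -2, 0]
Stage 1 (CLIP -10 6): clip(8,-10,6)=6, clip(-3,-10,6)=-3, clip(2,-10,6)=2, clip(2,-10,6)=2, clip(-2,-10,6)=-2, clip(0,-10,6)=0 -> [6, -3, 2, 2, -2, 0]
Stage 2 (SUM): sum[0..0]=6, sum[0..1]=3, sum[0..2]=5, sum[0..3]=7, sum[0..4]=5, sum[0..5]=5 -> [6, 3, 5, 7, 5, 5]
Stage 3 (AMPLIFY 2): 6*2=12, 3*2=6, 5*2=10, 7*2=14, 5*2=10, 5*2=10 -> [12, 6, 10, 14, 10, 10]
Stage 4 (CLIP -14 16): clip(12,-14,16)=12, clip(6,-14,16)=6, clip(10,-14,16)=10, clip(14,-14,16)=14, clip(10,-14,16)=10, clip(10,-14,16)=10 -> [12, 6, 10, 14, 10, 10]
Output sum: 62

Answer: 62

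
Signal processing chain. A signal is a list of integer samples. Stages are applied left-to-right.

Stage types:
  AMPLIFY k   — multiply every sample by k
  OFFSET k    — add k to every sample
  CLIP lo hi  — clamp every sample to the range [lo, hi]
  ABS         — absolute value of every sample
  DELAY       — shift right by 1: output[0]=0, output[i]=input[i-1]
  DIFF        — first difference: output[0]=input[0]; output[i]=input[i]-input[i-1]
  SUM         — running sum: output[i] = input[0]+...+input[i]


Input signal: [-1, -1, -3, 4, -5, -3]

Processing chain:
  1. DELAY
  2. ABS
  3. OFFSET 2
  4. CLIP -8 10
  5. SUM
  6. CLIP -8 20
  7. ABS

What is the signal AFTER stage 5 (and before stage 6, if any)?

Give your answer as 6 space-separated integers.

Input: [-1, -1, -3, 4, -5, -3]
Stage 1 (DELAY): [0, -1, -1, -3, 4, -5] = [0, -1, -1, -3, 4, -5] -> [0, -1, -1, -3, 4, -5]
Stage 2 (ABS): |0|=0, |-1|=1, |-1|=1, |-3|=3, |4|=4, |-5|=5 -> [0, 1, 1, 3, 4, 5]
Stage 3 (OFFSET 2): 0+2=2, 1+2=3, 1+2=3, 3+2=5, 4+2=6, 5+2=7 -> [2, 3, 3, 5, 6, 7]
Stage 4 (CLIP -8 10): clip(2,-8,10)=2, clip(3,-8,10)=3, clip(3,-8,10)=3, clip(5,-8,10)=5, clip(6,-8,10)=6, clip(7,-8,10)=7 -> [2, 3, 3, 5, 6, 7]
Stage 5 (SUM): sum[0..0]=2, sum[0..1]=5, sum[0..2]=8, sum[0..3]=13, sum[0..4]=19, sum[0..5]=26 -> [2, 5, 8, 13, 19, 26]

Answer: 2 5 8 13 19 26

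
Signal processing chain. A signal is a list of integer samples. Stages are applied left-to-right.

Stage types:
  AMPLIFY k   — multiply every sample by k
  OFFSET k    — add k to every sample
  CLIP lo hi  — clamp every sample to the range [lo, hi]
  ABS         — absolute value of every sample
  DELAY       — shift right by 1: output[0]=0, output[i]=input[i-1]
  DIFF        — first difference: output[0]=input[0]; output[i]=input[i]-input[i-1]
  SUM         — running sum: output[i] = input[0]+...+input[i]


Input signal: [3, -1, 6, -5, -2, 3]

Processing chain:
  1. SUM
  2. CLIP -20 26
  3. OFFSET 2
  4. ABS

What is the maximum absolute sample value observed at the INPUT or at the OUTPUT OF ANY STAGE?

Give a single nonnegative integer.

Input: [3, -1, 6, -5, -2, 3] (max |s|=6)
Stage 1 (SUM): sum[0..0]=3, sum[0..1]=2, sum[0..2]=8, sum[0..3]=3, sum[0..4]=1, sum[0..5]=4 -> [3, 2, 8, 3, 1, 4] (max |s|=8)
Stage 2 (CLIP -20 26): clip(3,-20,26)=3, clip(2,-20,26)=2, clip(8,-20,26)=8, clip(3,-20,26)=3, clip(1,-20,26)=1, clip(4,-20,26)=4 -> [3, 2, 8, 3, 1, 4] (max |s|=8)
Stage 3 (OFFSET 2): 3+2=5, 2+2=4, 8+2=10, 3+2=5, 1+2=3, 4+2=6 -> [5, 4, 10, 5, 3, 6] (max |s|=10)
Stage 4 (ABS): |5|=5, |4|=4, |10|=10, |5|=5, |3|=3, |6|=6 -> [5, 4, 10, 5, 3, 6] (max |s|=10)
Overall max amplitude: 10

Answer: 10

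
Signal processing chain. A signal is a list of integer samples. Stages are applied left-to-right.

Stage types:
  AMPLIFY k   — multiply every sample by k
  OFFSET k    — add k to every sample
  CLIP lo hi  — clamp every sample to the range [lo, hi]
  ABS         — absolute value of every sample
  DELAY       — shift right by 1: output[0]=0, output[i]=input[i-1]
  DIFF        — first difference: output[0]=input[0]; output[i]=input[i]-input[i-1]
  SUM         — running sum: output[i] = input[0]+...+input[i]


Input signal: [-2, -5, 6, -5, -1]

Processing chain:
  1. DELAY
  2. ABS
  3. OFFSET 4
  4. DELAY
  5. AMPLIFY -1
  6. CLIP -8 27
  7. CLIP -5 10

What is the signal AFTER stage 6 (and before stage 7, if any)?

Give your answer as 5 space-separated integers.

Input: [-2, -5, 6, -5, -1]
Stage 1 (DELAY): [0, -2, -5, 6, -5] = [0, -2, -5, 6, -5] -> [0, -2, -5, 6, -5]
Stage 2 (ABS): |0|=0, |-2|=2, |-5|=5, |6|=6, |-5|=5 -> [0, 2, 5, 6, 5]
Stage 3 (OFFSET 4): 0+4=4, 2+4=6, 5+4=9, 6+4=10, 5+4=9 -> [4, 6, 9, 10, 9]
Stage 4 (DELAY): [0, 4, 6, 9, 10] = [0, 4, 6, 9, 10] -> [0, 4, 6, 9, 10]
Stage 5 (AMPLIFY -1): 0*-1=0, 4*-1=-4, 6*-1=-6, 9*-1=-9, 10*-1=-10 -> [0, -4, -6, -9, -10]
Stage 6 (CLIP -8 27): clip(0,-8,27)=0, clip(-4,-8,27)=-4, clip(-6,-8,27)=-6, clip(-9,-8,27)=-8, clip(-10,-8,27)=-8 -> [0, -4, -6, -8, -8]

Answer: 0 -4 -6 -8 -8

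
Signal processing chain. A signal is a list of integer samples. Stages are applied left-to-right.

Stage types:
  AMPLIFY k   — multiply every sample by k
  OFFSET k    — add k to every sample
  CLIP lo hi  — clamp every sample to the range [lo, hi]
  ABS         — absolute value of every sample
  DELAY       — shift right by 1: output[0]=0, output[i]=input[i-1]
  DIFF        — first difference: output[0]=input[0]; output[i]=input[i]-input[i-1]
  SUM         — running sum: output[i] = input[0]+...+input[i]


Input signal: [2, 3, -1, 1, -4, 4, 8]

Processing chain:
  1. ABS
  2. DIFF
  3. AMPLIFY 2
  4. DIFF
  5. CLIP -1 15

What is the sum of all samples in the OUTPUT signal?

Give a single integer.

Answer: 19

Derivation:
Input: [2, 3, -1, 1, -4, 4, 8]
Stage 1 (ABS): |2|=2, |3|=3, |-1|=1, |1|=1, |-4|=4, |4|=4, |8|=8 -> [2, 3, 1, 1, 4, 4, 8]
Stage 2 (DIFF): s[0]=2, 3-2=1, 1-3=-2, 1-1=0, 4-1=3, 4-4=0, 8-4=4 -> [2, 1, -2, 0, 3, 0, 4]
Stage 3 (AMPLIFY 2): 2*2=4, 1*2=2, -2*2=-4, 0*2=0, 3*2=6, 0*2=0, 4*2=8 -> [4, 2, -4, 0, 6, 0, 8]
Stage 4 (DIFF): s[0]=4, 2-4=-2, -4-2=-6, 0--4=4, 6-0=6, 0-6=-6, 8-0=8 -> [4, -2, -6, 4, 6, -6, 8]
Stage 5 (CLIP -1 15): clip(4,-1,15)=4, clip(-2,-1,15)=-1, clip(-6,-1,15)=-1, clip(4,-1,15)=4, clip(6,-1,15)=6, clip(-6,-1,15)=-1, clip(8,-1,15)=8 -> [4, -1, -1, 4, 6, -1, 8]
Output sum: 19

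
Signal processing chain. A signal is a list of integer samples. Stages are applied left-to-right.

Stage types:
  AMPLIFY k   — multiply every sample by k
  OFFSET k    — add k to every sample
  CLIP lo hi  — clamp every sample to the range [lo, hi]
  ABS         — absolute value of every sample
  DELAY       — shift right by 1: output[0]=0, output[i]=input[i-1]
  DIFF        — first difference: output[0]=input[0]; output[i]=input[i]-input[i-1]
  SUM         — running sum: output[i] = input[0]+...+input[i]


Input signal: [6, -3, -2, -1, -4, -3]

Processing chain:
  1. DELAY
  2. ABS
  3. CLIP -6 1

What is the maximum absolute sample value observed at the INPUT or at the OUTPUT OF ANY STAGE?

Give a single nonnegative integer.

Answer: 6

Derivation:
Input: [6, -3, -2, -1, -4, -3] (max |s|=6)
Stage 1 (DELAY): [0, 6, -3, -2, -1, -4] = [0, 6, -3, -2, -1, -4] -> [0, 6, -3, -2, -1, -4] (max |s|=6)
Stage 2 (ABS): |0|=0, |6|=6, |-3|=3, |-2|=2, |-1|=1, |-4|=4 -> [0, 6, 3, 2, 1, 4] (max |s|=6)
Stage 3 (CLIP -6 1): clip(0,-6,1)=0, clip(6,-6,1)=1, clip(3,-6,1)=1, clip(2,-6,1)=1, clip(1,-6,1)=1, clip(4,-6,1)=1 -> [0, 1, 1, 1, 1, 1] (max |s|=1)
Overall max amplitude: 6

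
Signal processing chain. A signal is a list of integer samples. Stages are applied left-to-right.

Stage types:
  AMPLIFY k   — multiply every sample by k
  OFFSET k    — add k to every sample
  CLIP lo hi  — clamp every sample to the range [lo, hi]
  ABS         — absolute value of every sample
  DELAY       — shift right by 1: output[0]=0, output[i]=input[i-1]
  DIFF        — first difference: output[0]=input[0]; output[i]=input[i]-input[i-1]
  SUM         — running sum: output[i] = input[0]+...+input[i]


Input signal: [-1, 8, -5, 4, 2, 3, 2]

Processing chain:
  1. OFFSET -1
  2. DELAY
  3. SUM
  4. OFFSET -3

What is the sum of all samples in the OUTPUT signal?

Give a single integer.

Input: [-1, 8, -5, 4, 2, 3, 2]
Stage 1 (OFFSET -1): -1+-1=-2, 8+-1=7, -5+-1=-6, 4+-1=3, 2+-1=1, 3+-1=2, 2+-1=1 -> [-2, 7, -6, 3, 1, 2, 1]
Stage 2 (DELAY): [0, -2, 7, -6, 3, 1, 2] = [0, -2, 7, -6, 3, 1, 2] -> [0, -2, 7, -6, 3, 1, 2]
Stage 3 (SUM): sum[0..0]=0, sum[0..1]=-2, sum[0..2]=5, sum[0..3]=-1, sum[0..4]=2, sum[0..5]=3, sum[0..6]=5 -> [0, -2, 5, -1, 2, 3, 5]
Stage 4 (OFFSET -3): 0+-3=-3, -2+-3=-5, 5+-3=2, -1+-3=-4, 2+-3=-1, 3+-3=0, 5+-3=2 -> [-3, -5, 2, -4, -1, 0, 2]
Output sum: -9

Answer: -9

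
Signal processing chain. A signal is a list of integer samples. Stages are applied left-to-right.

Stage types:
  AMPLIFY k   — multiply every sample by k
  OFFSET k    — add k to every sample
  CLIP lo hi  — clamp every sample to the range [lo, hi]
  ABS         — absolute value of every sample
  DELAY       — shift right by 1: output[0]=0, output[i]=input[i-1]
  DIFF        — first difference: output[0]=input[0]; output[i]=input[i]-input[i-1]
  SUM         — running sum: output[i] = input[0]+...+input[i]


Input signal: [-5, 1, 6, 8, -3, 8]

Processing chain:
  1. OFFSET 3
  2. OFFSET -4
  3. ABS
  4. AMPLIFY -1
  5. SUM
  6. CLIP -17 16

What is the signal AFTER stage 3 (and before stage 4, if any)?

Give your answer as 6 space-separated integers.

Input: [-5, 1, 6, 8, -3, 8]
Stage 1 (OFFSET 3): -5+3=-2, 1+3=4, 6+3=9, 8+3=11, -3+3=0, 8+3=11 -> [-2, 4, 9, 11, 0, 11]
Stage 2 (OFFSET -4): -2+-4=-6, 4+-4=0, 9+-4=5, 11+-4=7, 0+-4=-4, 11+-4=7 -> [-6, 0, 5, 7, -4, 7]
Stage 3 (ABS): |-6|=6, |0|=0, |5|=5, |7|=7, |-4|=4, |7|=7 -> [6, 0, 5, 7, 4, 7]

Answer: 6 0 5 7 4 7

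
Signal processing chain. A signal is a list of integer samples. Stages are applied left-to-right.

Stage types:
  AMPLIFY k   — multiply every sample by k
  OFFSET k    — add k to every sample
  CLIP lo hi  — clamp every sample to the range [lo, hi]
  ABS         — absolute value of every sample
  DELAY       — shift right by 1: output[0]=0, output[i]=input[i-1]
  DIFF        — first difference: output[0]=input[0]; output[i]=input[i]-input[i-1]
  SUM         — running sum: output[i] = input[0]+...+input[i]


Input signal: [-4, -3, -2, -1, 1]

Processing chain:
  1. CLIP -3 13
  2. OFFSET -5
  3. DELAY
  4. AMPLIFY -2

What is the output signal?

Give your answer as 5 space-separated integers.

Input: [-4, -3, -2, -1, 1]
Stage 1 (CLIP -3 13): clip(-4,-3,13)=-3, clip(-3,-3,13)=-3, clip(-2,-3,13)=-2, clip(-1,-3,13)=-1, clip(1,-3,13)=1 -> [-3, -3, -2, -1, 1]
Stage 2 (OFFSET -5): -3+-5=-8, -3+-5=-8, -2+-5=-7, -1+-5=-6, 1+-5=-4 -> [-8, -8, -7, -6, -4]
Stage 3 (DELAY): [0, -8, -8, -7, -6] = [0, -8, -8, -7, -6] -> [0, -8, -8, -7, -6]
Stage 4 (AMPLIFY -2): 0*-2=0, -8*-2=16, -8*-2=16, -7*-2=14, -6*-2=12 -> [0, 16, 16, 14, 12]

Answer: 0 16 16 14 12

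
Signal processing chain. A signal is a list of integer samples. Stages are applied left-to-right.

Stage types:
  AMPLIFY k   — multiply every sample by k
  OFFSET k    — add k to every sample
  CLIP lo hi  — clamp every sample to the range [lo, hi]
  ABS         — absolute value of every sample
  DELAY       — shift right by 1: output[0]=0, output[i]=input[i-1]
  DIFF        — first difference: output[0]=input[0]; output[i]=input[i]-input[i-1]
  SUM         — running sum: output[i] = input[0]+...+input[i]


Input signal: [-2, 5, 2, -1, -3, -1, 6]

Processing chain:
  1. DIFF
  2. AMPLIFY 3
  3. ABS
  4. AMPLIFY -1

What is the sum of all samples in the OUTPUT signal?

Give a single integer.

Input: [-2, 5, 2, -1, -3, -1, 6]
Stage 1 (DIFF): s[0]=-2, 5--2=7, 2-5=-3, -1-2=-3, -3--1=-2, -1--3=2, 6--1=7 -> [-2, 7, -3, -3, -2, 2, 7]
Stage 2 (AMPLIFY 3): -2*3=-6, 7*3=21, -3*3=-9, -3*3=-9, -2*3=-6, 2*3=6, 7*3=21 -> [-6, 21, -9, -9, -6, 6, 21]
Stage 3 (ABS): |-6|=6, |21|=21, |-9|=9, |-9|=9, |-6|=6, |6|=6, |21|=21 -> [6, 21, 9, 9, 6, 6, 21]
Stage 4 (AMPLIFY -1): 6*-1=-6, 21*-1=-21, 9*-1=-9, 9*-1=-9, 6*-1=-6, 6*-1=-6, 21*-1=-21 -> [-6, -21, -9, -9, -6, -6, -21]
Output sum: -78

Answer: -78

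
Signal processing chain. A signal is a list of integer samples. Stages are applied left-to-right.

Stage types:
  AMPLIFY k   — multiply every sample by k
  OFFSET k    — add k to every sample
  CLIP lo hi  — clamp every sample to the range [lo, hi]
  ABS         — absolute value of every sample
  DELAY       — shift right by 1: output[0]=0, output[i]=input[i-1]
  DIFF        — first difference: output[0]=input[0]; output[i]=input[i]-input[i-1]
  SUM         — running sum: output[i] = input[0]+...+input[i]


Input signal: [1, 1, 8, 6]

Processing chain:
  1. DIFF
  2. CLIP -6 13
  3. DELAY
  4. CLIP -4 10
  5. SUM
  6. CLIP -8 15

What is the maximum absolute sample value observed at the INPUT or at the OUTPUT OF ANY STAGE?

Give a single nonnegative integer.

Answer: 8

Derivation:
Input: [1, 1, 8, 6] (max |s|=8)
Stage 1 (DIFF): s[0]=1, 1-1=0, 8-1=7, 6-8=-2 -> [1, 0, 7, -2] (max |s|=7)
Stage 2 (CLIP -6 13): clip(1,-6,13)=1, clip(0,-6,13)=0, clip(7,-6,13)=7, clip(-2,-6,13)=-2 -> [1, 0, 7, -2] (max |s|=7)
Stage 3 (DELAY): [0, 1, 0, 7] = [0, 1, 0, 7] -> [0, 1, 0, 7] (max |s|=7)
Stage 4 (CLIP -4 10): clip(0,-4,10)=0, clip(1,-4,10)=1, clip(0,-4,10)=0, clip(7,-4,10)=7 -> [0, 1, 0, 7] (max |s|=7)
Stage 5 (SUM): sum[0..0]=0, sum[0..1]=1, sum[0..2]=1, sum[0..3]=8 -> [0, 1, 1, 8] (max |s|=8)
Stage 6 (CLIP -8 15): clip(0,-8,15)=0, clip(1,-8,15)=1, clip(1,-8,15)=1, clip(8,-8,15)=8 -> [0, 1, 1, 8] (max |s|=8)
Overall max amplitude: 8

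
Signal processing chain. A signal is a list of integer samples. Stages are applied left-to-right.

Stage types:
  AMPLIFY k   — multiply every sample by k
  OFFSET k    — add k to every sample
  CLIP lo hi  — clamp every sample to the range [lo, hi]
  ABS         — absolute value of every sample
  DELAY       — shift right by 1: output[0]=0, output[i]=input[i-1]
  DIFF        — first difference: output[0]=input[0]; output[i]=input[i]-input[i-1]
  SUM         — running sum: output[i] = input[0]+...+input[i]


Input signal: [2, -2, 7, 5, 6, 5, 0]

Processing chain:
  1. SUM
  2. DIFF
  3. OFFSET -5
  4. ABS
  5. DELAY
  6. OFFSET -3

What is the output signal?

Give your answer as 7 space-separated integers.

Answer: -3 0 4 -1 -3 -2 -3

Derivation:
Input: [2, -2, 7, 5, 6, 5, 0]
Stage 1 (SUM): sum[0..0]=2, sum[0..1]=0, sum[0..2]=7, sum[0..3]=12, sum[0..4]=18, sum[0..5]=23, sum[0..6]=23 -> [2, 0, 7, 12, 18, 23, 23]
Stage 2 (DIFF): s[0]=2, 0-2=-2, 7-0=7, 12-7=5, 18-12=6, 23-18=5, 23-23=0 -> [2, -2, 7, 5, 6, 5, 0]
Stage 3 (OFFSET -5): 2+-5=-3, -2+-5=-7, 7+-5=2, 5+-5=0, 6+-5=1, 5+-5=0, 0+-5=-5 -> [-3, -7, 2, 0, 1, 0, -5]
Stage 4 (ABS): |-3|=3, |-7|=7, |2|=2, |0|=0, |1|=1, |0|=0, |-5|=5 -> [3, 7, 2, 0, 1, 0, 5]
Stage 5 (DELAY): [0, 3, 7, 2, 0, 1, 0] = [0, 3, 7, 2, 0, 1, 0] -> [0, 3, 7, 2, 0, 1, 0]
Stage 6 (OFFSET -3): 0+-3=-3, 3+-3=0, 7+-3=4, 2+-3=-1, 0+-3=-3, 1+-3=-2, 0+-3=-3 -> [-3, 0, 4, -1, -3, -2, -3]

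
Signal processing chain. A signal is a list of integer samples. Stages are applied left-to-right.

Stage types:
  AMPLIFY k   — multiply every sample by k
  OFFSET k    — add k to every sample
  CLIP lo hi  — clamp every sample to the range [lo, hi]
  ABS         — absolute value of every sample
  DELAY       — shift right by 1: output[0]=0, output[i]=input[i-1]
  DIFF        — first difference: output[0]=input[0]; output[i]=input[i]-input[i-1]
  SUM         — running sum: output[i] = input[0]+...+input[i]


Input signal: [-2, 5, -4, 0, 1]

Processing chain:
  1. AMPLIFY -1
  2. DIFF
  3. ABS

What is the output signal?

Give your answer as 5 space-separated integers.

Input: [-2, 5, -4, 0, 1]
Stage 1 (AMPLIFY -1): -2*-1=2, 5*-1=-5, -4*-1=4, 0*-1=0, 1*-1=-1 -> [2, -5, 4, 0, -1]
Stage 2 (DIFF): s[0]=2, -5-2=-7, 4--5=9, 0-4=-4, -1-0=-1 -> [2, -7, 9, -4, -1]
Stage 3 (ABS): |2|=2, |-7|=7, |9|=9, |-4|=4, |-1|=1 -> [2, 7, 9, 4, 1]

Answer: 2 7 9 4 1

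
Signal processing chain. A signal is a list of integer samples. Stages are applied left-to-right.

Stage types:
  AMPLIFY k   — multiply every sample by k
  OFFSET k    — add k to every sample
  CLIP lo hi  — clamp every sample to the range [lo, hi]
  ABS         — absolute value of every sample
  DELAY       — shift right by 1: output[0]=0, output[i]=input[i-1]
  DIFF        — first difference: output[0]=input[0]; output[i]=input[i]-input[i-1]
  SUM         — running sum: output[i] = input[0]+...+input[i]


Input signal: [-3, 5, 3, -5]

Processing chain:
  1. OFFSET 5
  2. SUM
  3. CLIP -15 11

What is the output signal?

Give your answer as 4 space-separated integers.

Answer: 2 11 11 11

Derivation:
Input: [-3, 5, 3, -5]
Stage 1 (OFFSET 5): -3+5=2, 5+5=10, 3+5=8, -5+5=0 -> [2, 10, 8, 0]
Stage 2 (SUM): sum[0..0]=2, sum[0..1]=12, sum[0..2]=20, sum[0..3]=20 -> [2, 12, 20, 20]
Stage 3 (CLIP -15 11): clip(2,-15,11)=2, clip(12,-15,11)=11, clip(20,-15,11)=11, clip(20,-15,11)=11 -> [2, 11, 11, 11]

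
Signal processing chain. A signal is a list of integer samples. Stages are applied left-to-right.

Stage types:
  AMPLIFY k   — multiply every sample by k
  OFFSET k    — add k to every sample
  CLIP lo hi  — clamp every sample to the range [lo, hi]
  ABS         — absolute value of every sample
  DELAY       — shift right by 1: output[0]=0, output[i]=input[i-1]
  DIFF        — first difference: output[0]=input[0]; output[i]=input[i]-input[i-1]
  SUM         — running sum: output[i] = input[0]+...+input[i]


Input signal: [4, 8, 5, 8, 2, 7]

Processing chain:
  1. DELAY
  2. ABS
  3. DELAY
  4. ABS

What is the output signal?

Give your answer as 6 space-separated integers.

Answer: 0 0 4 8 5 8

Derivation:
Input: [4, 8, 5, 8, 2, 7]
Stage 1 (DELAY): [0, 4, 8, 5, 8, 2] = [0, 4, 8, 5, 8, 2] -> [0, 4, 8, 5, 8, 2]
Stage 2 (ABS): |0|=0, |4|=4, |8|=8, |5|=5, |8|=8, |2|=2 -> [0, 4, 8, 5, 8, 2]
Stage 3 (DELAY): [0, 0, 4, 8, 5, 8] = [0, 0, 4, 8, 5, 8] -> [0, 0, 4, 8, 5, 8]
Stage 4 (ABS): |0|=0, |0|=0, |4|=4, |8|=8, |5|=5, |8|=8 -> [0, 0, 4, 8, 5, 8]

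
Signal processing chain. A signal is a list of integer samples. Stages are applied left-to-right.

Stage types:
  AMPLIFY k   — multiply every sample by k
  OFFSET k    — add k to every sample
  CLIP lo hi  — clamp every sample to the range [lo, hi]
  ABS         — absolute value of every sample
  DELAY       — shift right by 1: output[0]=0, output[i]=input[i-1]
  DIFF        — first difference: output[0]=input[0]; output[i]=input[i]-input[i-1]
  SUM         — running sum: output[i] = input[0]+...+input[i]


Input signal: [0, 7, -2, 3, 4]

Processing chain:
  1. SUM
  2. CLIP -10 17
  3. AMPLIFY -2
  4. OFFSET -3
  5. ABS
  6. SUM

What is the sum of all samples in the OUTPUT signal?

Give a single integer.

Input: [0, 7, -2, 3, 4]
Stage 1 (SUM): sum[0..0]=0, sum[0..1]=7, sum[0..2]=5, sum[0..3]=8, sum[0..4]=12 -> [0, 7, 5, 8, 12]
Stage 2 (CLIP -10 17): clip(0,-10,17)=0, clip(7,-10,17)=7, clip(5,-10,17)=5, clip(8,-10,17)=8, clip(12,-10,17)=12 -> [0, 7, 5, 8, 12]
Stage 3 (AMPLIFY -2): 0*-2=0, 7*-2=-14, 5*-2=-10, 8*-2=-16, 12*-2=-24 -> [0, -14, -10, -16, -24]
Stage 4 (OFFSET -3): 0+-3=-3, -14+-3=-17, -10+-3=-13, -16+-3=-19, -24+-3=-27 -> [-3, -17, -13, -19, -27]
Stage 5 (ABS): |-3|=3, |-17|=17, |-13|=13, |-19|=19, |-27|=27 -> [3, 17, 13, 19, 27]
Stage 6 (SUM): sum[0..0]=3, sum[0..1]=20, sum[0..2]=33, sum[0..3]=52, sum[0..4]=79 -> [3, 20, 33, 52, 79]
Output sum: 187

Answer: 187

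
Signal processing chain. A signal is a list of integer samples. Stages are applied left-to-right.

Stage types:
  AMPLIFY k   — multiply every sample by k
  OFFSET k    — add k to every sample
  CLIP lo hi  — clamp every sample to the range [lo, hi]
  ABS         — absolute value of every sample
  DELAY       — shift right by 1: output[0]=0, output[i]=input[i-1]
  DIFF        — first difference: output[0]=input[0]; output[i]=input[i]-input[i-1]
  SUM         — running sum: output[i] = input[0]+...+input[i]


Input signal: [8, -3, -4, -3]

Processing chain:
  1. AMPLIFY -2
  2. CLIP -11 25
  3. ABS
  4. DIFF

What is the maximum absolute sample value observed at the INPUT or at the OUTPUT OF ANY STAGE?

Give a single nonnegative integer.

Input: [8, -3, -4, -3] (max |s|=8)
Stage 1 (AMPLIFY -2): 8*-2=-16, -3*-2=6, -4*-2=8, -3*-2=6 -> [-16, 6, 8, 6] (max |s|=16)
Stage 2 (CLIP -11 25): clip(-16,-11,25)=-11, clip(6,-11,25)=6, clip(8,-11,25)=8, clip(6,-11,25)=6 -> [-11, 6, 8, 6] (max |s|=11)
Stage 3 (ABS): |-11|=11, |6|=6, |8|=8, |6|=6 -> [11, 6, 8, 6] (max |s|=11)
Stage 4 (DIFF): s[0]=11, 6-11=-5, 8-6=2, 6-8=-2 -> [11, -5, 2, -2] (max |s|=11)
Overall max amplitude: 16

Answer: 16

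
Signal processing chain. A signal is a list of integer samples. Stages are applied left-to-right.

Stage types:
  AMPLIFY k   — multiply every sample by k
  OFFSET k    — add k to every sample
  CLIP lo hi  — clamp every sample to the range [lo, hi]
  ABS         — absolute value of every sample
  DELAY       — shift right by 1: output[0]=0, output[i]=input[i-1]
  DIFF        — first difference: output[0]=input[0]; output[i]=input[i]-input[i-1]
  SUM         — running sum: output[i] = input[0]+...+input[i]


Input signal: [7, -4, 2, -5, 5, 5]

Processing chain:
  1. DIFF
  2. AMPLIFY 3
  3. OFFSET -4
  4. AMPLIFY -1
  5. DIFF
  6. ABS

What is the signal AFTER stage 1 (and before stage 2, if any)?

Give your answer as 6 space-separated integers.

Input: [7, -4, 2, -5, 5, 5]
Stage 1 (DIFF): s[0]=7, -4-7=-11, 2--4=6, -5-2=-7, 5--5=10, 5-5=0 -> [7, -11, 6, -7, 10, 0]

Answer: 7 -11 6 -7 10 0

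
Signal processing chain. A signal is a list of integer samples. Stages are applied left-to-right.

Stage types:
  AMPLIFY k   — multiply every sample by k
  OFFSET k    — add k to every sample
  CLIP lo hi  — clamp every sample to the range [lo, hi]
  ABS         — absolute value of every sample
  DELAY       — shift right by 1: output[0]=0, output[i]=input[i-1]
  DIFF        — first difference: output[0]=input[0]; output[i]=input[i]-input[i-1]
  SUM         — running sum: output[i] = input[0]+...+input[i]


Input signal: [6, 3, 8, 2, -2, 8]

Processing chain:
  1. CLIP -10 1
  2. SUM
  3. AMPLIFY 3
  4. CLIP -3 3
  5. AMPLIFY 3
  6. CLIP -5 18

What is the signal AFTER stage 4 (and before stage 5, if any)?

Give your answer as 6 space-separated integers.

Answer: 3 3 3 3 3 3

Derivation:
Input: [6, 3, 8, 2, -2, 8]
Stage 1 (CLIP -10 1): clip(6,-10,1)=1, clip(3,-10,1)=1, clip(8,-10,1)=1, clip(2,-10,1)=1, clip(-2,-10,1)=-2, clip(8,-10,1)=1 -> [1, 1, 1, 1, -2, 1]
Stage 2 (SUM): sum[0..0]=1, sum[0..1]=2, sum[0..2]=3, sum[0..3]=4, sum[0..4]=2, sum[0..5]=3 -> [1, 2, 3, 4, 2, 3]
Stage 3 (AMPLIFY 3): 1*3=3, 2*3=6, 3*3=9, 4*3=12, 2*3=6, 3*3=9 -> [3, 6, 9, 12, 6, 9]
Stage 4 (CLIP -3 3): clip(3,-3,3)=3, clip(6,-3,3)=3, clip(9,-3,3)=3, clip(12,-3,3)=3, clip(6,-3,3)=3, clip(9,-3,3)=3 -> [3, 3, 3, 3, 3, 3]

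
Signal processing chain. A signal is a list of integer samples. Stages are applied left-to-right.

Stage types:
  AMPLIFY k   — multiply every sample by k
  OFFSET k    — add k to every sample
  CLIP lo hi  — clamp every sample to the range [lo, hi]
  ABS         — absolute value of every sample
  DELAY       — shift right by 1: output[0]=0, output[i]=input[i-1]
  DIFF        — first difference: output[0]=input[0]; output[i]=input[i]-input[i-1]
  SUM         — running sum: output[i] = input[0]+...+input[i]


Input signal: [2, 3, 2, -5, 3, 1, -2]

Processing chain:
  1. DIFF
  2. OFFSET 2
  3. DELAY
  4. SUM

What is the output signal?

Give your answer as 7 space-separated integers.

Input: [2, 3, 2, -5, 3, 1, -2]
Stage 1 (DIFF): s[0]=2, 3-2=1, 2-3=-1, -5-2=-7, 3--5=8, 1-3=-2, -2-1=-3 -> [2, 1, -1, -7, 8, -2, -3]
Stage 2 (OFFSET 2): 2+2=4, 1+2=3, -1+2=1, -7+2=-5, 8+2=10, -2+2=0, -3+2=-1 -> [4, 3, 1, -5, 10, 0, -1]
Stage 3 (DELAY): [0, 4, 3, 1, -5, 10, 0] = [0, 4, 3, 1, -5, 10, 0] -> [0, 4, 3, 1, -5, 10, 0]
Stage 4 (SUM): sum[0..0]=0, sum[0..1]=4, sum[0..2]=7, sum[0..3]=8, sum[0..4]=3, sum[0..5]=13, sum[0..6]=13 -> [0, 4, 7, 8, 3, 13, 13]

Answer: 0 4 7 8 3 13 13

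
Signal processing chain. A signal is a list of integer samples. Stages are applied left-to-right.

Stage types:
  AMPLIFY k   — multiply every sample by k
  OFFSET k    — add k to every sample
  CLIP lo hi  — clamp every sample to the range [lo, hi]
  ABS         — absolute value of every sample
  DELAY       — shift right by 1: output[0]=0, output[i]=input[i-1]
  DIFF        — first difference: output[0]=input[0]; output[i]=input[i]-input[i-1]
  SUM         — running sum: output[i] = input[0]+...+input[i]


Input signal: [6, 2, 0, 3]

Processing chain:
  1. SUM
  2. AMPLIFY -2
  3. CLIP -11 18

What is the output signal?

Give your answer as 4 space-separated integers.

Answer: -11 -11 -11 -11

Derivation:
Input: [6, 2, 0, 3]
Stage 1 (SUM): sum[0..0]=6, sum[0..1]=8, sum[0..2]=8, sum[0..3]=11 -> [6, 8, 8, 11]
Stage 2 (AMPLIFY -2): 6*-2=-12, 8*-2=-16, 8*-2=-16, 11*-2=-22 -> [-12, -16, -16, -22]
Stage 3 (CLIP -11 18): clip(-12,-11,18)=-11, clip(-16,-11,18)=-11, clip(-16,-11,18)=-11, clip(-22,-11,18)=-11 -> [-11, -11, -11, -11]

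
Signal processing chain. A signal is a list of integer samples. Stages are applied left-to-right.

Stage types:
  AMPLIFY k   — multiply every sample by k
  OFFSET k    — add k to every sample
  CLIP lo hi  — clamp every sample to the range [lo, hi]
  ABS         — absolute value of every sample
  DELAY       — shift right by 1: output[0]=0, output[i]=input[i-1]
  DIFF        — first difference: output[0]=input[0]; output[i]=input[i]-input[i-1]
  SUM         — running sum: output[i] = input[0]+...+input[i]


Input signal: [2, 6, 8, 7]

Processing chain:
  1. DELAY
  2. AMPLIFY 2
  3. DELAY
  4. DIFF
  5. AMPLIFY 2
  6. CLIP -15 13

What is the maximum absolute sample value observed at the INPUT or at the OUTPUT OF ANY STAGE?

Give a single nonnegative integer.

Answer: 16

Derivation:
Input: [2, 6, 8, 7] (max |s|=8)
Stage 1 (DELAY): [0, 2, 6, 8] = [0, 2, 6, 8] -> [0, 2, 6, 8] (max |s|=8)
Stage 2 (AMPLIFY 2): 0*2=0, 2*2=4, 6*2=12, 8*2=16 -> [0, 4, 12, 16] (max |s|=16)
Stage 3 (DELAY): [0, 0, 4, 12] = [0, 0, 4, 12] -> [0, 0, 4, 12] (max |s|=12)
Stage 4 (DIFF): s[0]=0, 0-0=0, 4-0=4, 12-4=8 -> [0, 0, 4, 8] (max |s|=8)
Stage 5 (AMPLIFY 2): 0*2=0, 0*2=0, 4*2=8, 8*2=16 -> [0, 0, 8, 16] (max |s|=16)
Stage 6 (CLIP -15 13): clip(0,-15,13)=0, clip(0,-15,13)=0, clip(8,-15,13)=8, clip(16,-15,13)=13 -> [0, 0, 8, 13] (max |s|=13)
Overall max amplitude: 16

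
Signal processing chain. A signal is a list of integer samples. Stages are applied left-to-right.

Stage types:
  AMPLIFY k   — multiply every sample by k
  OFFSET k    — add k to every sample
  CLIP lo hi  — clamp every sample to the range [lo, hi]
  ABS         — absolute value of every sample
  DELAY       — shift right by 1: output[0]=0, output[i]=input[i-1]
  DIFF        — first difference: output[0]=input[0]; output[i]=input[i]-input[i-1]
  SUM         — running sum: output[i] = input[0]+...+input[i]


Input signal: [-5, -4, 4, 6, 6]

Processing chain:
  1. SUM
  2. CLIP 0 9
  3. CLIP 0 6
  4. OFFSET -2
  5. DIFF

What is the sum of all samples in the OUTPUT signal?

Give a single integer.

Answer: 4

Derivation:
Input: [-5, -4, 4, 6, 6]
Stage 1 (SUM): sum[0..0]=-5, sum[0..1]=-9, sum[0..2]=-5, sum[0..3]=1, sum[0..4]=7 -> [-5, -9, -5, 1, 7]
Stage 2 (CLIP 0 9): clip(-5,0,9)=0, clip(-9,0,9)=0, clip(-5,0,9)=0, clip(1,0,9)=1, clip(7,0,9)=7 -> [0, 0, 0, 1, 7]
Stage 3 (CLIP 0 6): clip(0,0,6)=0, clip(0,0,6)=0, clip(0,0,6)=0, clip(1,0,6)=1, clip(7,0,6)=6 -> [0, 0, 0, 1, 6]
Stage 4 (OFFSET -2): 0+-2=-2, 0+-2=-2, 0+-2=-2, 1+-2=-1, 6+-2=4 -> [-2, -2, -2, -1, 4]
Stage 5 (DIFF): s[0]=-2, -2--2=0, -2--2=0, -1--2=1, 4--1=5 -> [-2, 0, 0, 1, 5]
Output sum: 4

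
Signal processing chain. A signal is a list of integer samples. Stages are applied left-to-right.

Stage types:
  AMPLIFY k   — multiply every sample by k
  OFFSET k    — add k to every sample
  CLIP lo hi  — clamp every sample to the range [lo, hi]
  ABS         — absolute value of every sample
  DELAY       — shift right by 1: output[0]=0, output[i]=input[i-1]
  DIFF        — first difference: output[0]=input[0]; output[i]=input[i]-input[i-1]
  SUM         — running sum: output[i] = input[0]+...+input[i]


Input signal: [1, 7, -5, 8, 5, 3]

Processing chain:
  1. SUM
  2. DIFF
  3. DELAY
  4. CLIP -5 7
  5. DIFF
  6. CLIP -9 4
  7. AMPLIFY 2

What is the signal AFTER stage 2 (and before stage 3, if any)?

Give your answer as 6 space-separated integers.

Answer: 1 7 -5 8 5 3

Derivation:
Input: [1, 7, -5, 8, 5, 3]
Stage 1 (SUM): sum[0..0]=1, sum[0..1]=8, sum[0..2]=3, sum[0..3]=11, sum[0..4]=16, sum[0..5]=19 -> [1, 8, 3, 11, 16, 19]
Stage 2 (DIFF): s[0]=1, 8-1=7, 3-8=-5, 11-3=8, 16-11=5, 19-16=3 -> [1, 7, -5, 8, 5, 3]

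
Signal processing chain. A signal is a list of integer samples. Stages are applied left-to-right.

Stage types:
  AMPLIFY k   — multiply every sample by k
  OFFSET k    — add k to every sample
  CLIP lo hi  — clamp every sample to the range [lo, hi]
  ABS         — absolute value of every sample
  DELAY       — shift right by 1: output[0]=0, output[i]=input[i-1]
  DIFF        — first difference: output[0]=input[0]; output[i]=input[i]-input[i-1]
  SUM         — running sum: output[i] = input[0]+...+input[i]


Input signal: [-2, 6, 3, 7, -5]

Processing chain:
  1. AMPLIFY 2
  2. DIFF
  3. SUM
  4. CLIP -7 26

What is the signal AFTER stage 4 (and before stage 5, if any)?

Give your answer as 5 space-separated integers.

Answer: -4 12 6 14 -7

Derivation:
Input: [-2, 6, 3, 7, -5]
Stage 1 (AMPLIFY 2): -2*2=-4, 6*2=12, 3*2=6, 7*2=14, -5*2=-10 -> [-4, 12, 6, 14, -10]
Stage 2 (DIFF): s[0]=-4, 12--4=16, 6-12=-6, 14-6=8, -10-14=-24 -> [-4, 16, -6, 8, -24]
Stage 3 (SUM): sum[0..0]=-4, sum[0..1]=12, sum[0..2]=6, sum[0..3]=14, sum[0..4]=-10 -> [-4, 12, 6, 14, -10]
Stage 4 (CLIP -7 26): clip(-4,-7,26)=-4, clip(12,-7,26)=12, clip(6,-7,26)=6, clip(14,-7,26)=14, clip(-10,-7,26)=-7 -> [-4, 12, 6, 14, -7]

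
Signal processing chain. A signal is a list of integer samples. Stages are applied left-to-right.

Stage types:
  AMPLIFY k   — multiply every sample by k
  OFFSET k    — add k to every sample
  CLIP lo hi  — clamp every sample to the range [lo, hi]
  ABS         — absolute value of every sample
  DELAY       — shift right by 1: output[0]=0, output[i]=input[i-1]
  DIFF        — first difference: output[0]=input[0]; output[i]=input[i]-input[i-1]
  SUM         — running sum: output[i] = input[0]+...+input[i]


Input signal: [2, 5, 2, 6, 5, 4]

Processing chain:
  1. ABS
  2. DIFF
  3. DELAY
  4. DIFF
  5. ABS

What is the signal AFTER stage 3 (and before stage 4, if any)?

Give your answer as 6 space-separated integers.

Answer: 0 2 3 -3 4 -1

Derivation:
Input: [2, 5, 2, 6, 5, 4]
Stage 1 (ABS): |2|=2, |5|=5, |2|=2, |6|=6, |5|=5, |4|=4 -> [2, 5, 2, 6, 5, 4]
Stage 2 (DIFF): s[0]=2, 5-2=3, 2-5=-3, 6-2=4, 5-6=-1, 4-5=-1 -> [2, 3, -3, 4, -1, -1]
Stage 3 (DELAY): [0, 2, 3, -3, 4, -1] = [0, 2, 3, -3, 4, -1] -> [0, 2, 3, -3, 4, -1]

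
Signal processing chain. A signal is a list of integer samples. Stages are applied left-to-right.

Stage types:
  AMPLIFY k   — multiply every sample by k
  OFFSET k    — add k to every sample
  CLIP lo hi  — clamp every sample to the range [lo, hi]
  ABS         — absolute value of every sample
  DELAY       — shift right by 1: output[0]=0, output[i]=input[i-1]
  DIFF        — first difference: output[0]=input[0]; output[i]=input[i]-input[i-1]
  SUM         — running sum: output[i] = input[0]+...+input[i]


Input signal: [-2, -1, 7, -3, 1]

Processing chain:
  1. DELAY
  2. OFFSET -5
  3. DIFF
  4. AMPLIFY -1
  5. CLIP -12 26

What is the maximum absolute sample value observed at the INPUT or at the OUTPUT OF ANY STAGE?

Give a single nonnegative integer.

Answer: 10

Derivation:
Input: [-2, -1, 7, -3, 1] (max |s|=7)
Stage 1 (DELAY): [0, -2, -1, 7, -3] = [0, -2, -1, 7, -3] -> [0, -2, -1, 7, -3] (max |s|=7)
Stage 2 (OFFSET -5): 0+-5=-5, -2+-5=-7, -1+-5=-6, 7+-5=2, -3+-5=-8 -> [-5, -7, -6, 2, -8] (max |s|=8)
Stage 3 (DIFF): s[0]=-5, -7--5=-2, -6--7=1, 2--6=8, -8-2=-10 -> [-5, -2, 1, 8, -10] (max |s|=10)
Stage 4 (AMPLIFY -1): -5*-1=5, -2*-1=2, 1*-1=-1, 8*-1=-8, -10*-1=10 -> [5, 2, -1, -8, 10] (max |s|=10)
Stage 5 (CLIP -12 26): clip(5,-12,26)=5, clip(2,-12,26)=2, clip(-1,-12,26)=-1, clip(-8,-12,26)=-8, clip(10,-12,26)=10 -> [5, 2, -1, -8, 10] (max |s|=10)
Overall max amplitude: 10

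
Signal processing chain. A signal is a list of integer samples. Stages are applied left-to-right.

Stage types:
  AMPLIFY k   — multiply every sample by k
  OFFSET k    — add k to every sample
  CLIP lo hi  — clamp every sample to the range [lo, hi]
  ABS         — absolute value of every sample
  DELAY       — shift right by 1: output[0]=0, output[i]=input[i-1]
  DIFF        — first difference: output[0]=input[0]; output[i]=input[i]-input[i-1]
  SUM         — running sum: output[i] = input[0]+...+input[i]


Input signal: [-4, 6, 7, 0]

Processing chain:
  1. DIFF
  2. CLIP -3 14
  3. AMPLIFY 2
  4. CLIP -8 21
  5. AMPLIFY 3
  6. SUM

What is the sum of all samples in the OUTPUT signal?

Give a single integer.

Answer: 102

Derivation:
Input: [-4, 6, 7, 0]
Stage 1 (DIFF): s[0]=-4, 6--4=10, 7-6=1, 0-7=-7 -> [-4, 10, 1, -7]
Stage 2 (CLIP -3 14): clip(-4,-3,14)=-3, clip(10,-3,14)=10, clip(1,-3,14)=1, clip(-7,-3,14)=-3 -> [-3, 10, 1, -3]
Stage 3 (AMPLIFY 2): -3*2=-6, 10*2=20, 1*2=2, -3*2=-6 -> [-6, 20, 2, -6]
Stage 4 (CLIP -8 21): clip(-6,-8,21)=-6, clip(20,-8,21)=20, clip(2,-8,21)=2, clip(-6,-8,21)=-6 -> [-6, 20, 2, -6]
Stage 5 (AMPLIFY 3): -6*3=-18, 20*3=60, 2*3=6, -6*3=-18 -> [-18, 60, 6, -18]
Stage 6 (SUM): sum[0..0]=-18, sum[0..1]=42, sum[0..2]=48, sum[0..3]=30 -> [-18, 42, 48, 30]
Output sum: 102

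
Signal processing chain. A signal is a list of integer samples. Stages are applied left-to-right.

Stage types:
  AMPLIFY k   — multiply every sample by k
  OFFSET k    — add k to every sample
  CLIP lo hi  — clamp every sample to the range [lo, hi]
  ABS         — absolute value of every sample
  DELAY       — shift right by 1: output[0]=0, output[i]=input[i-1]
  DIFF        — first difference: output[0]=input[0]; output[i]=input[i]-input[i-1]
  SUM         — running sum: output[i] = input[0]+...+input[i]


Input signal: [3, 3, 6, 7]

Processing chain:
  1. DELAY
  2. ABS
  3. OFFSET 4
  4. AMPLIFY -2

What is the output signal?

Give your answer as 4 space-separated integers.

Answer: -8 -14 -14 -20

Derivation:
Input: [3, 3, 6, 7]
Stage 1 (DELAY): [0, 3, 3, 6] = [0, 3, 3, 6] -> [0, 3, 3, 6]
Stage 2 (ABS): |0|=0, |3|=3, |3|=3, |6|=6 -> [0, 3, 3, 6]
Stage 3 (OFFSET 4): 0+4=4, 3+4=7, 3+4=7, 6+4=10 -> [4, 7, 7, 10]
Stage 4 (AMPLIFY -2): 4*-2=-8, 7*-2=-14, 7*-2=-14, 10*-2=-20 -> [-8, -14, -14, -20]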